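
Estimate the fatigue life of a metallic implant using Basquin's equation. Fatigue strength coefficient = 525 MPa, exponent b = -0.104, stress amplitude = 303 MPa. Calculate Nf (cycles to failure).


sigma_a = sigma_f' * (2Nf)^b
2Nf = (sigma_a/sigma_f')^(1/b)
2Nf = (303/525)^(1/-0.104)
2Nf = 197.4025
Nf = 98.7


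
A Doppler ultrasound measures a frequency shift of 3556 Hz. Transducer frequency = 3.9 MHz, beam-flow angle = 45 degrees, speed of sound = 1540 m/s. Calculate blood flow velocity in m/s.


v = fd * c / (2 * f0 * cos(theta))
v = 3556 * 1540 / (2 * 3.9000e+06 * cos(45))
v = 0.9929 m/s


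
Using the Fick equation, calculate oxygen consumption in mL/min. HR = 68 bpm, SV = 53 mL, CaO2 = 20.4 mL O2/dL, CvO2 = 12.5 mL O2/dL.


CO = HR*SV = 68*53/1000 = 3.604 L/min
a-v O2 diff = 20.4 - 12.5 = 7.9 mL/dL
VO2 = CO * (CaO2-CvO2) * 10 dL/L
VO2 = 3.604 * 7.9 * 10
VO2 = 284.7 mL/min


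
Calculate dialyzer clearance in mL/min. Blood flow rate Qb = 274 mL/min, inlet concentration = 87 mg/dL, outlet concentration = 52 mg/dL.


K = Qb * (Cb_in - Cb_out) / Cb_in
K = 274 * (87 - 52) / 87
K = 110.2 mL/min


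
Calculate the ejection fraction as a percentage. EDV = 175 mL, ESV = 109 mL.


SV = EDV - ESV = 175 - 109 = 66 mL
EF = SV/EDV * 100 = 66/175 * 100
EF = 37.71%


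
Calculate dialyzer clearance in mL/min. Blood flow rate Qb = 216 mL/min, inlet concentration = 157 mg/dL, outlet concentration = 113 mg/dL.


K = Qb * (Cb_in - Cb_out) / Cb_in
K = 216 * (157 - 113) / 157
K = 60.54 mL/min


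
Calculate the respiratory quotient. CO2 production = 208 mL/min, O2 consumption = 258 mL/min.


RQ = VCO2 / VO2
RQ = 208 / 258
RQ = 0.8062


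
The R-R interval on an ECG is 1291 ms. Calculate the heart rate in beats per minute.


HR = 60 / RR_interval(s)
RR = 1291 ms = 1.291 s
HR = 60 / 1.291 = 46.48 bpm


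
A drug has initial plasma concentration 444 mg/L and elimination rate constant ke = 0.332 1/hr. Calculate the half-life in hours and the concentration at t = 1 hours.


t_half = ln(2) / ke = 0.693147 / 0.332 = 2.088 hr
C(t) = C0 * exp(-ke*t) = 444 * exp(-0.332*1)
C(1) = 318.6 mg/L


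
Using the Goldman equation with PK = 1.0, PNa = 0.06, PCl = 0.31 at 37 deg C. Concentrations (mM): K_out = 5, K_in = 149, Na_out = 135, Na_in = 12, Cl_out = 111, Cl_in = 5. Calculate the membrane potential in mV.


Vm = (RT/F)*ln((PK*Ko + PNa*Nao + PCl*Cli)/(PK*Ki + PNa*Nai + PCl*Clo))
Numer = 14.65, Denom = 184.13
Vm = -67.65 mV


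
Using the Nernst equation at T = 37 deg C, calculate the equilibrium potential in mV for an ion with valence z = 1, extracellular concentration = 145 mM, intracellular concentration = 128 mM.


E = (RT/(zF)) * ln(C_out/C_in)
T = 37 + 273.15 = 310.15 K
E = (8.314 * 310.15 / (1 * 96485)) * ln(145/128)
E = 3.333 mV


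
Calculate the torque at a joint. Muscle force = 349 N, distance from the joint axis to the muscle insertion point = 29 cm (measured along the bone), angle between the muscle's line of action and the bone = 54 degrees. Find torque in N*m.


Torque = F * d * sin(theta)   (moment arm = d*sin(theta))
d = 29 cm = 0.29 m
Torque = 349 * 0.29 * sin(54)
Torque = 81.88 N*m


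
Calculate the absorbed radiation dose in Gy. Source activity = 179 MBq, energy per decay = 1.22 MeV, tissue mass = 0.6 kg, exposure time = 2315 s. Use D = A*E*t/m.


A = 179 MBq = 1.7900e+08 Bq
E = 1.22 MeV = 1.95444e-13 J
D = A*E*t/m = 1.7900e+08*1.95444e-13*2315/0.6
D = 0.135 Gy


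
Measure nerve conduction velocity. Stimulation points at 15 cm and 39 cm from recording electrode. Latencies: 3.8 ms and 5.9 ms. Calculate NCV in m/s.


Distance = (39 - 15) / 100 = 0.24 m
dt = (5.9 - 3.8) / 1000 = 0.0021 s
NCV = dist / dt = 114.3 m/s


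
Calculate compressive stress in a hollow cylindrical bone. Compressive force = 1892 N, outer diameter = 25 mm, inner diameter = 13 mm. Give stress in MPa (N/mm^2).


A = pi*(r_o^2 - r_i^2)
r_o = 12.5 mm, r_i = 6.5 mm
A = 358.142 mm^2
sigma = F/A = 1892 / 358.142
sigma = 5.283 MPa


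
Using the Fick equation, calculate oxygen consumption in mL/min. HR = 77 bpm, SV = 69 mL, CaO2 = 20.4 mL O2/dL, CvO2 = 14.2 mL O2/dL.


CO = HR*SV = 77*69/1000 = 5.313 L/min
a-v O2 diff = 20.4 - 14.2 = 6.2 mL/dL
VO2 = CO * (CaO2-CvO2) * 10 dL/L
VO2 = 5.313 * 6.2 * 10
VO2 = 329.4 mL/min


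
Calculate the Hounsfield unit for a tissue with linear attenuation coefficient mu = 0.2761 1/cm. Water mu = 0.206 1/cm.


HU = ((mu_tissue - mu_water) / mu_water) * 1000
HU = ((0.2761 - 0.206) / 0.206) * 1000
HU = 340.3


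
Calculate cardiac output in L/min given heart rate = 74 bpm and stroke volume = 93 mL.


CO = HR * SV
CO = 74 * 93 / 1000
CO = 6.882 L/min


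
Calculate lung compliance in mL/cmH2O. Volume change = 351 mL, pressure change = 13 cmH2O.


C = dV / dP
C = 351 / 13
C = 27 mL/cmH2O


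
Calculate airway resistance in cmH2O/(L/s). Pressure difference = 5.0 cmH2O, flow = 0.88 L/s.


R = dP / flow
R = 5.0 / 0.88
R = 5.682 cmH2O/(L/s)


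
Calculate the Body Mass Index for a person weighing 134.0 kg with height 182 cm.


BMI = weight / height^2
height = 182 cm = 1.82 m
BMI = 134.0 / 1.82^2
BMI = 40.45 kg/m^2


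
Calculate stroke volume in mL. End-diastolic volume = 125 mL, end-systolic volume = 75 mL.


SV = EDV - ESV
SV = 125 - 75
SV = 50 mL


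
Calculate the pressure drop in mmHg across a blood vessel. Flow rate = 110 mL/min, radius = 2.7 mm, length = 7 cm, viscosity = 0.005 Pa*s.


dP = 8*mu*L*Q / (pi*r^4)
Q = 110 mL/min = 1.83333e-06 m^3/s
dP = 30.7464 Pa = 30.7464 / 133.322 mmHg = 0.2306 mmHg


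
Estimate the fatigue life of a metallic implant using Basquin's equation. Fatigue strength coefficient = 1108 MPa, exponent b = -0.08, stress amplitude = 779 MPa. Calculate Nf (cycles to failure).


sigma_a = sigma_f' * (2Nf)^b
2Nf = (sigma_a/sigma_f')^(1/b)
2Nf = (779/1108)^(1/-0.08)
2Nf = 81.757722
Nf = 40.88


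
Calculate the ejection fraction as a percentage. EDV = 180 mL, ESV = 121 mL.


SV = EDV - ESV = 180 - 121 = 59 mL
EF = SV/EDV * 100 = 59/180 * 100
EF = 32.78%


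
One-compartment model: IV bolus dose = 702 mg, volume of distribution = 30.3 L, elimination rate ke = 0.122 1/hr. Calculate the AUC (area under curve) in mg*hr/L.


C0 = Dose/Vd = 702/30.3 = 23.1683 mg/L
AUC = C0/ke = 23.1683/0.122
AUC = 189.9 mg*hr/L


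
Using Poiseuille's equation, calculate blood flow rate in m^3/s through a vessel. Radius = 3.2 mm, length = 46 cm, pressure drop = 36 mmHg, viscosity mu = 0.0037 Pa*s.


Q = pi*r^4*dP / (8*mu*L)
r = 0.0032 m, L = 0.46 m
dP = 36 mmHg = 4799.592 Pa
Q = 1.1612e-04 m^3/s


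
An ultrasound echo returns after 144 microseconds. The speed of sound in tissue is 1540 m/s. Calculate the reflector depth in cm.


depth = c * t / 2
t = 144 us = 1.4400e-04 s
depth = 1540 * 1.4400e-04 / 2
depth = 0.11088 m = 11.088 cm


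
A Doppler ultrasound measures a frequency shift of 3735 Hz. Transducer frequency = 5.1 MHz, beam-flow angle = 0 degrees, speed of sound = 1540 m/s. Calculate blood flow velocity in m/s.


v = fd * c / (2 * f0 * cos(theta))
v = 3735 * 1540 / (2 * 5.1000e+06 * cos(0))
v = 0.5639 m/s


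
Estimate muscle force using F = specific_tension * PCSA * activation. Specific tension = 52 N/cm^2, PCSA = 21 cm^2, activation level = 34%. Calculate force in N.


F = sigma * PCSA * activation
F = 52 * 21 * 0.34
F = 371.3 N


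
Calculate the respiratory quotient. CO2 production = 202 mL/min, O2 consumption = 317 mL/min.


RQ = VCO2 / VO2
RQ = 202 / 317
RQ = 0.6372


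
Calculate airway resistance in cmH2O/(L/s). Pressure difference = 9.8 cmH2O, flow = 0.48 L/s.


R = dP / flow
R = 9.8 / 0.48
R = 20.42 cmH2O/(L/s)


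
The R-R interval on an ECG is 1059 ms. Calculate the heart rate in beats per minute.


HR = 60 / RR_interval(s)
RR = 1059 ms = 1.059 s
HR = 60 / 1.059 = 56.66 bpm


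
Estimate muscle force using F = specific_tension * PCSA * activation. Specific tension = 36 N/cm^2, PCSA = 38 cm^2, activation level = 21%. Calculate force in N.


F = sigma * PCSA * activation
F = 36 * 38 * 0.21
F = 287.3 N


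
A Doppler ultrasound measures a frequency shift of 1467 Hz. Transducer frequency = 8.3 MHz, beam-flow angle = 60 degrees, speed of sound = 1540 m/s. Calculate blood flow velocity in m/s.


v = fd * c / (2 * f0 * cos(theta))
v = 1467 * 1540 / (2 * 8.3000e+06 * cos(60))
v = 0.2722 m/s


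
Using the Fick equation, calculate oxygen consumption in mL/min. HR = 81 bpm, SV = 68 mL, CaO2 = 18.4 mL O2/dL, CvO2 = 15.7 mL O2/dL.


CO = HR*SV = 81*68/1000 = 5.508 L/min
a-v O2 diff = 18.4 - 15.7 = 2.7 mL/dL
VO2 = CO * (CaO2-CvO2) * 10 dL/L
VO2 = 5.508 * 2.7 * 10
VO2 = 148.7 mL/min


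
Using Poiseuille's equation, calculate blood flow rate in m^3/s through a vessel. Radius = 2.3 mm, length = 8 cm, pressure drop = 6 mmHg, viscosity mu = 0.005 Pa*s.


Q = pi*r^4*dP / (8*mu*L)
r = 0.0023 m, L = 0.08 m
dP = 6 mmHg = 799.932 Pa
Q = 2.1977e-05 m^3/s


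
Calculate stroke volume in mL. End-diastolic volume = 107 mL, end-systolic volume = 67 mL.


SV = EDV - ESV
SV = 107 - 67
SV = 40 mL


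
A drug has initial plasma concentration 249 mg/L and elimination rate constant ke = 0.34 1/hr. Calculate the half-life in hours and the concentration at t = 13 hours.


t_half = ln(2) / ke = 0.693147 / 0.34 = 2.039 hr
C(t) = C0 * exp(-ke*t) = 249 * exp(-0.34*13)
C(13) = 2.997 mg/L


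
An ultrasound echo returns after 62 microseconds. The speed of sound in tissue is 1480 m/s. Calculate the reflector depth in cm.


depth = c * t / 2
t = 62 us = 6.2000e-05 s
depth = 1480 * 6.2000e-05 / 2
depth = 0.04588 m = 4.588 cm


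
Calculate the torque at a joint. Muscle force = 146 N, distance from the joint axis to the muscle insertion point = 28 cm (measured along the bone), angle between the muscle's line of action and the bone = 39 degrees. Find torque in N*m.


Torque = F * d * sin(theta)   (moment arm = d*sin(theta))
d = 28 cm = 0.28 m
Torque = 146 * 0.28 * sin(39)
Torque = 25.73 N*m


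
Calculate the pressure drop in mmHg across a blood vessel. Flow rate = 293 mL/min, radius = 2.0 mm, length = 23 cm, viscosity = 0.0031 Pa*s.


dP = 8*mu*L*Q / (pi*r^4)
Q = 293 mL/min = 4.88333e-06 m^3/s
dP = 554.148 Pa = 554.148 / 133.322 mmHg = 4.156 mmHg


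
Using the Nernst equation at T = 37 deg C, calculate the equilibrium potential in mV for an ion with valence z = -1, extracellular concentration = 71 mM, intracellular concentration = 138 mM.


E = (RT/(zF)) * ln(C_out/C_in)
T = 37 + 273.15 = 310.15 K
E = (8.314 * 310.15 / (-1 * 96485)) * ln(71/138)
E = 17.76 mV


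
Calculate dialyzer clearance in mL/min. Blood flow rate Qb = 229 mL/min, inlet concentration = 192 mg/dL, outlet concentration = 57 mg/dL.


K = Qb * (Cb_in - Cb_out) / Cb_in
K = 229 * (192 - 57) / 192
K = 161 mL/min


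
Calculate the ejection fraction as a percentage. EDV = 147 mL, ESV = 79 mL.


SV = EDV - ESV = 147 - 79 = 68 mL
EF = SV/EDV * 100 = 68/147 * 100
EF = 46.26%


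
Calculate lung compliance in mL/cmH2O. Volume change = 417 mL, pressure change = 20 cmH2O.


C = dV / dP
C = 417 / 20
C = 20.85 mL/cmH2O


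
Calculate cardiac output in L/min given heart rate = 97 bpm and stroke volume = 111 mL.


CO = HR * SV
CO = 97 * 111 / 1000
CO = 10.77 L/min


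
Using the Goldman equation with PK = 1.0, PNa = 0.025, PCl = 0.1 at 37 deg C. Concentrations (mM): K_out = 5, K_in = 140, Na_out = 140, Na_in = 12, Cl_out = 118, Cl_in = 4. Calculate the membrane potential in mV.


Vm = (RT/F)*ln((PK*Ko + PNa*Nao + PCl*Cli)/(PK*Ki + PNa*Nai + PCl*Clo))
Numer = 8.9, Denom = 152.1
Vm = -75.86 mV


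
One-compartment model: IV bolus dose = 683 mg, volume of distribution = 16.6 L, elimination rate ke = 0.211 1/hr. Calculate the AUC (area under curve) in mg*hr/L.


C0 = Dose/Vd = 683/16.6 = 41.1446 mg/L
AUC = C0/ke = 41.1446/0.211
AUC = 195 mg*hr/L


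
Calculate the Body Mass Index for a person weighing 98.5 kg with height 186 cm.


BMI = weight / height^2
height = 186 cm = 1.86 m
BMI = 98.5 / 1.86^2
BMI = 28.47 kg/m^2


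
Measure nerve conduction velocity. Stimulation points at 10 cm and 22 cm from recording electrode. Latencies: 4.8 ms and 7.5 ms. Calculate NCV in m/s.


Distance = (22 - 10) / 100 = 0.12 m
dt = (7.5 - 4.8) / 1000 = 0.0027 s
NCV = dist / dt = 44.44 m/s


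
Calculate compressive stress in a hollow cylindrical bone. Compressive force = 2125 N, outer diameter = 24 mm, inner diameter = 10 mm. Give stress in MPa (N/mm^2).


A = pi*(r_o^2 - r_i^2)
r_o = 12 mm, r_i = 5 mm
A = 373.85 mm^2
sigma = F/A = 2125 / 373.85
sigma = 5.684 MPa


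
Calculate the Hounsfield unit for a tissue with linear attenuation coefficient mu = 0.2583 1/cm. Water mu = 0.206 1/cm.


HU = ((mu_tissue - mu_water) / mu_water) * 1000
HU = ((0.2583 - 0.206) / 0.206) * 1000
HU = 253.9


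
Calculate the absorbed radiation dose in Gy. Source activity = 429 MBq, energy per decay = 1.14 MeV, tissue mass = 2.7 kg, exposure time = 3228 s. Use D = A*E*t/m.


A = 429 MBq = 4.2900e+08 Bq
E = 1.14 MeV = 1.82628e-13 J
D = A*E*t/m = 4.2900e+08*1.82628e-13*3228/2.7
D = 0.09367 Gy


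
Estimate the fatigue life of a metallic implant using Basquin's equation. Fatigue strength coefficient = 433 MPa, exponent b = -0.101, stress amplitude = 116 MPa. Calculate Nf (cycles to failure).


sigma_a = sigma_f' * (2Nf)^b
2Nf = (sigma_a/sigma_f')^(1/b)
2Nf = (116/433)^(1/-0.101)
2Nf = 460959.16
Nf = 2.305e+05


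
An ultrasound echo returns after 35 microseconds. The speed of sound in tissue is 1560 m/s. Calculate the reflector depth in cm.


depth = c * t / 2
t = 35 us = 3.5000e-05 s
depth = 1560 * 3.5000e-05 / 2
depth = 0.0273 m = 2.73 cm


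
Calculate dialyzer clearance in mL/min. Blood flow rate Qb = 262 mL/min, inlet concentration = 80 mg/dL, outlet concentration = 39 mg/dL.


K = Qb * (Cb_in - Cb_out) / Cb_in
K = 262 * (80 - 39) / 80
K = 134.3 mL/min


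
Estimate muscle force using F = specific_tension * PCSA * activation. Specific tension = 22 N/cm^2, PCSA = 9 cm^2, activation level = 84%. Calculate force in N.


F = sigma * PCSA * activation
F = 22 * 9 * 0.84
F = 166.3 N


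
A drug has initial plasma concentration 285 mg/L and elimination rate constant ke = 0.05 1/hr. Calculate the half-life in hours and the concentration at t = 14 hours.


t_half = ln(2) / ke = 0.693147 / 0.05 = 13.86 hr
C(t) = C0 * exp(-ke*t) = 285 * exp(-0.05*14)
C(14) = 141.5 mg/L


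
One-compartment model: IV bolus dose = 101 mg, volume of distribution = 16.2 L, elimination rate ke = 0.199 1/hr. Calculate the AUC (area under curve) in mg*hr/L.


C0 = Dose/Vd = 101/16.2 = 6.23457 mg/L
AUC = C0/ke = 6.23457/0.199
AUC = 31.33 mg*hr/L


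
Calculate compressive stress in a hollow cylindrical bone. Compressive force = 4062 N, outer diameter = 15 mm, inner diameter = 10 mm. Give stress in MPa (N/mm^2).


A = pi*(r_o^2 - r_i^2)
r_o = 7.5 mm, r_i = 5 mm
A = 98.1748 mm^2
sigma = F/A = 4062 / 98.1748
sigma = 41.38 MPa


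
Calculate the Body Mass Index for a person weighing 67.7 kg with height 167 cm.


BMI = weight / height^2
height = 167 cm = 1.67 m
BMI = 67.7 / 1.67^2
BMI = 24.27 kg/m^2


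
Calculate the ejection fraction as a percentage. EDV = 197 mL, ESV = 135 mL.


SV = EDV - ESV = 197 - 135 = 62 mL
EF = SV/EDV * 100 = 62/197 * 100
EF = 31.47%


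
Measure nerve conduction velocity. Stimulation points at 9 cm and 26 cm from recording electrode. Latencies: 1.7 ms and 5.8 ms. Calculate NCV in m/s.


Distance = (26 - 9) / 100 = 0.17 m
dt = (5.8 - 1.7) / 1000 = 0.0041 s
NCV = dist / dt = 41.46 m/s


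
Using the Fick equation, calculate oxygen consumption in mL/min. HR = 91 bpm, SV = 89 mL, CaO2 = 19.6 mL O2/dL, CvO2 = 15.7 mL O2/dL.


CO = HR*SV = 91*89/1000 = 8.099 L/min
a-v O2 diff = 19.6 - 15.7 = 3.9 mL/dL
VO2 = CO * (CaO2-CvO2) * 10 dL/L
VO2 = 8.099 * 3.9 * 10
VO2 = 315.9 mL/min


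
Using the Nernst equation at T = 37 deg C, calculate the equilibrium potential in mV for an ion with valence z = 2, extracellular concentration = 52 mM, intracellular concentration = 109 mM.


E = (RT/(zF)) * ln(C_out/C_in)
T = 37 + 273.15 = 310.15 K
E = (8.314 * 310.15 / (2 * 96485)) * ln(52/109)
E = -9.89 mV


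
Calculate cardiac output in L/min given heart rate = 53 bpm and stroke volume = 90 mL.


CO = HR * SV
CO = 53 * 90 / 1000
CO = 4.77 L/min


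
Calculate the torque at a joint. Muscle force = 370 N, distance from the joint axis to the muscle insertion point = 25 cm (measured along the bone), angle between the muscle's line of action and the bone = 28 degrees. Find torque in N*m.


Torque = F * d * sin(theta)   (moment arm = d*sin(theta))
d = 25 cm = 0.25 m
Torque = 370 * 0.25 * sin(28)
Torque = 43.43 N*m


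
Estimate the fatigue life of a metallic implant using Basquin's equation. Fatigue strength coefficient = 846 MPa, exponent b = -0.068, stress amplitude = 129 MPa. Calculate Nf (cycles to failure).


sigma_a = sigma_f' * (2Nf)^b
2Nf = (sigma_a/sigma_f')^(1/b)
2Nf = (129/846)^(1/-0.068)
2Nf = 1.0267866e+12
Nf = 5.1339e+11


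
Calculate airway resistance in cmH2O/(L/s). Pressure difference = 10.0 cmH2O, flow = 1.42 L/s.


R = dP / flow
R = 10.0 / 1.42
R = 7.042 cmH2O/(L/s)


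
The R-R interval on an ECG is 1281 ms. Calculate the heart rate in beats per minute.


HR = 60 / RR_interval(s)
RR = 1281 ms = 1.281 s
HR = 60 / 1.281 = 46.84 bpm


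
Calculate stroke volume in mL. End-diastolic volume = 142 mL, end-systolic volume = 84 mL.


SV = EDV - ESV
SV = 142 - 84
SV = 58 mL


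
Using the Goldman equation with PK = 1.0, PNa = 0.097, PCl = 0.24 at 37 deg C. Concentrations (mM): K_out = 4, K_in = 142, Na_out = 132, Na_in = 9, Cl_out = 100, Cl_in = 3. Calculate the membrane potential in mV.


Vm = (RT/F)*ln((PK*Ko + PNa*Nao + PCl*Cli)/(PK*Ki + PNa*Nai + PCl*Clo))
Numer = 17.524, Denom = 166.873
Vm = -60.23 mV


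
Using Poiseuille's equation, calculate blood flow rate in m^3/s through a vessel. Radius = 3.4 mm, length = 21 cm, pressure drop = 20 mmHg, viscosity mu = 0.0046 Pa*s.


Q = pi*r^4*dP / (8*mu*L)
r = 0.0034 m, L = 0.21 m
dP = 20 mmHg = 2666.44 Pa
Q = 1.4485e-04 m^3/s


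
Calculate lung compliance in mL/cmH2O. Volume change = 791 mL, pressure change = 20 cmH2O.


C = dV / dP
C = 791 / 20
C = 39.55 mL/cmH2O


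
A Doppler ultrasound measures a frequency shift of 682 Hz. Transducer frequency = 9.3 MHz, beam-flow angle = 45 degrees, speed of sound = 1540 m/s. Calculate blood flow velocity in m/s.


v = fd * c / (2 * f0 * cos(theta))
v = 682 * 1540 / (2 * 9.3000e+06 * cos(45))
v = 0.07986 m/s


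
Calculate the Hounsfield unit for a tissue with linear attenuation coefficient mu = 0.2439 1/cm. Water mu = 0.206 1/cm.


HU = ((mu_tissue - mu_water) / mu_water) * 1000
HU = ((0.2439 - 0.206) / 0.206) * 1000
HU = 184


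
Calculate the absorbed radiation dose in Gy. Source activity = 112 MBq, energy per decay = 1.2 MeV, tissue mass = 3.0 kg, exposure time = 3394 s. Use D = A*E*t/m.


A = 112 MBq = 1.1200e+08 Bq
E = 1.2 MeV = 1.9224e-13 J
D = A*E*t/m = 1.1200e+08*1.9224e-13*3394/3.0
D = 0.02436 Gy


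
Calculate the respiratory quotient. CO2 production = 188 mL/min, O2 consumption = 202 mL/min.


RQ = VCO2 / VO2
RQ = 188 / 202
RQ = 0.9307


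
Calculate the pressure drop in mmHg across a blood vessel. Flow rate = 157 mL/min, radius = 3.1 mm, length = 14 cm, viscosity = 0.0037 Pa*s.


dP = 8*mu*L*Q / (pi*r^4)
Q = 157 mL/min = 2.61667e-06 m^3/s
dP = 37.3742 Pa = 37.3742 / 133.322 mmHg = 0.2803 mmHg


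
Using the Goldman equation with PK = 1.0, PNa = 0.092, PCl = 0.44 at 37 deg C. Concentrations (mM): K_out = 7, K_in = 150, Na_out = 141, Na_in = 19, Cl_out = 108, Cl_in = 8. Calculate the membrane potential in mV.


Vm = (RT/F)*ln((PK*Ko + PNa*Nao + PCl*Cli)/(PK*Ki + PNa*Nai + PCl*Clo))
Numer = 23.492, Denom = 199.268
Vm = -57.14 mV


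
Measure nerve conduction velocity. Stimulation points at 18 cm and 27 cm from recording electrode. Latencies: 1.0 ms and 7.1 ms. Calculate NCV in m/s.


Distance = (27 - 18) / 100 = 0.09 m
dt = (7.1 - 1.0) / 1000 = 0.0061 s
NCV = dist / dt = 14.75 m/s


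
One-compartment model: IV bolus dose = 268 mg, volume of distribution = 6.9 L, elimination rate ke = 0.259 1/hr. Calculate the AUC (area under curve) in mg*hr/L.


C0 = Dose/Vd = 268/6.9 = 38.8406 mg/L
AUC = C0/ke = 38.8406/0.259
AUC = 150 mg*hr/L


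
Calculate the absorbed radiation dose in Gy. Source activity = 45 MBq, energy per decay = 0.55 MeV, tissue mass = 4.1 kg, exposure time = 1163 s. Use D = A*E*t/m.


A = 45 MBq = 4.5000e+07 Bq
E = 0.55 MeV = 8.811e-14 J
D = A*E*t/m = 4.5000e+07*8.811e-14*1163/4.1
D = 0.001125 Gy


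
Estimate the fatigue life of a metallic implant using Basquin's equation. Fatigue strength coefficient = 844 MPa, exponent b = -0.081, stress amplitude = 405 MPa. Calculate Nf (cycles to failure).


sigma_a = sigma_f' * (2Nf)^b
2Nf = (sigma_a/sigma_f')^(1/b)
2Nf = (405/844)^(1/-0.081)
2Nf = 8647.3248
Nf = 4324


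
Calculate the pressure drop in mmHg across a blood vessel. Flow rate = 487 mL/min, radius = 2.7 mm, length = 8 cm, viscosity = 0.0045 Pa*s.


dP = 8*mu*L*Q / (pi*r^4)
Q = 487 mL/min = 8.11667e-06 m^3/s
dP = 140.012 Pa = 140.012 / 133.322 mmHg = 1.05 mmHg


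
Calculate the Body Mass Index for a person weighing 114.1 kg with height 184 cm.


BMI = weight / height^2
height = 184 cm = 1.84 m
BMI = 114.1 / 1.84^2
BMI = 33.7 kg/m^2


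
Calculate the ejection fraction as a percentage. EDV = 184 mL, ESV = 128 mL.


SV = EDV - ESV = 184 - 128 = 56 mL
EF = SV/EDV * 100 = 56/184 * 100
EF = 30.43%


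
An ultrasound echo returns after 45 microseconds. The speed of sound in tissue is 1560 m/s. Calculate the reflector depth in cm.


depth = c * t / 2
t = 45 us = 4.5000e-05 s
depth = 1560 * 4.5000e-05 / 2
depth = 0.0351 m = 3.51 cm


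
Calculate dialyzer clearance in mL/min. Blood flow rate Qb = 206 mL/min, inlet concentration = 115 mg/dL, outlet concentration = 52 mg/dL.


K = Qb * (Cb_in - Cb_out) / Cb_in
K = 206 * (115 - 52) / 115
K = 112.9 mL/min


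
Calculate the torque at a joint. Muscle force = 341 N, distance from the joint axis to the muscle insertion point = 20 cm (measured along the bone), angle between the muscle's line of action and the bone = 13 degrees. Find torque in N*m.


Torque = F * d * sin(theta)   (moment arm = d*sin(theta))
d = 20 cm = 0.2 m
Torque = 341 * 0.2 * sin(13)
Torque = 15.34 N*m


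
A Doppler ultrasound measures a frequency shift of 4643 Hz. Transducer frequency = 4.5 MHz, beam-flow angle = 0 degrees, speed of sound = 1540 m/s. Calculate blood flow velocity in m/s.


v = fd * c / (2 * f0 * cos(theta))
v = 4643 * 1540 / (2 * 4.5000e+06 * cos(0))
v = 0.7945 m/s


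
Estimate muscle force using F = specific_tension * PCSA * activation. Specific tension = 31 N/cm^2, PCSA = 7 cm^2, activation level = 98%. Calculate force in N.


F = sigma * PCSA * activation
F = 31 * 7 * 0.98
F = 212.7 N


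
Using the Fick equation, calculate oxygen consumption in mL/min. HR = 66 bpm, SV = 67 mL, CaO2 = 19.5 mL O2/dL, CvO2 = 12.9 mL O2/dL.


CO = HR*SV = 66*67/1000 = 4.422 L/min
a-v O2 diff = 19.5 - 12.9 = 6.6 mL/dL
VO2 = CO * (CaO2-CvO2) * 10 dL/L
VO2 = 4.422 * 6.6 * 10
VO2 = 291.9 mL/min


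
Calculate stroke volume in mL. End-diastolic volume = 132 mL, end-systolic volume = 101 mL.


SV = EDV - ESV
SV = 132 - 101
SV = 31 mL


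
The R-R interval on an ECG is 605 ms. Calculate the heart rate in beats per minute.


HR = 60 / RR_interval(s)
RR = 605 ms = 0.605 s
HR = 60 / 0.605 = 99.17 bpm


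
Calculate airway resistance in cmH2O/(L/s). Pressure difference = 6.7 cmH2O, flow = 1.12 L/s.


R = dP / flow
R = 6.7 / 1.12
R = 5.982 cmH2O/(L/s)


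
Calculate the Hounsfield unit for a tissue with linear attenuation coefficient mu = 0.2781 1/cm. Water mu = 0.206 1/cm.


HU = ((mu_tissue - mu_water) / mu_water) * 1000
HU = ((0.2781 - 0.206) / 0.206) * 1000
HU = 350


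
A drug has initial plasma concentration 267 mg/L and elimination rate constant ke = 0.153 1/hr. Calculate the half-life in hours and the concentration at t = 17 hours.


t_half = ln(2) / ke = 0.693147 / 0.153 = 4.53 hr
C(t) = C0 * exp(-ke*t) = 267 * exp(-0.153*17)
C(17) = 19.81 mg/L


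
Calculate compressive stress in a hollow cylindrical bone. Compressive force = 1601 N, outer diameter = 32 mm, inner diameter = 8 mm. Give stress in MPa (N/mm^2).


A = pi*(r_o^2 - r_i^2)
r_o = 16 mm, r_i = 4 mm
A = 753.982 mm^2
sigma = F/A = 1601 / 753.982
sigma = 2.123 MPa


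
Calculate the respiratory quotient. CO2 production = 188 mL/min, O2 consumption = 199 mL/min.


RQ = VCO2 / VO2
RQ = 188 / 199
RQ = 0.9447


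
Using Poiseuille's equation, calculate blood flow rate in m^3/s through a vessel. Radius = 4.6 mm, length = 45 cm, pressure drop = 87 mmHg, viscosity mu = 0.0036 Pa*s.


Q = pi*r^4*dP / (8*mu*L)
r = 0.0046 m, L = 0.45 m
dP = 87 mmHg = 11599.014 Pa
Q = 0.001259 m^3/s


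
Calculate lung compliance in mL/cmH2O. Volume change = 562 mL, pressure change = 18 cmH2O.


C = dV / dP
C = 562 / 18
C = 31.22 mL/cmH2O


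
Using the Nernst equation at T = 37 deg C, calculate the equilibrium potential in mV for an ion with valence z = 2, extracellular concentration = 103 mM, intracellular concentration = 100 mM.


E = (RT/(zF)) * ln(C_out/C_in)
T = 37 + 273.15 = 310.15 K
E = (8.314 * 310.15 / (2 * 96485)) * ln(103/100)
E = 0.395 mV


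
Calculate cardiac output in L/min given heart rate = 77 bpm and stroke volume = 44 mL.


CO = HR * SV
CO = 77 * 44 / 1000
CO = 3.388 L/min


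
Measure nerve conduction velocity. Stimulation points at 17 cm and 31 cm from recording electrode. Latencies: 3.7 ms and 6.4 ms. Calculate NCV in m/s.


Distance = (31 - 17) / 100 = 0.14 m
dt = (6.4 - 3.7) / 1000 = 0.0027 s
NCV = dist / dt = 51.85 m/s


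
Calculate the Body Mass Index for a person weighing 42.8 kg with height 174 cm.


BMI = weight / height^2
height = 174 cm = 1.74 m
BMI = 42.8 / 1.74^2
BMI = 14.14 kg/m^2


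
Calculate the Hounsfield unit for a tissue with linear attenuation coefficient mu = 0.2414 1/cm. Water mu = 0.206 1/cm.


HU = ((mu_tissue - mu_water) / mu_water) * 1000
HU = ((0.2414 - 0.206) / 0.206) * 1000
HU = 171.8


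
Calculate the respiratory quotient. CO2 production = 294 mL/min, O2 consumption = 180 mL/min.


RQ = VCO2 / VO2
RQ = 294 / 180
RQ = 1.633


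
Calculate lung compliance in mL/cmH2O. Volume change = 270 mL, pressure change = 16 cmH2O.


C = dV / dP
C = 270 / 16
C = 16.88 mL/cmH2O


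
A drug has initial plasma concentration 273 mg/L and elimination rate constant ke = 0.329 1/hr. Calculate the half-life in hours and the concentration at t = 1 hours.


t_half = ln(2) / ke = 0.693147 / 0.329 = 2.107 hr
C(t) = C0 * exp(-ke*t) = 273 * exp(-0.329*1)
C(1) = 196.5 mg/L


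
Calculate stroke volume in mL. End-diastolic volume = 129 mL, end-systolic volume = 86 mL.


SV = EDV - ESV
SV = 129 - 86
SV = 43 mL


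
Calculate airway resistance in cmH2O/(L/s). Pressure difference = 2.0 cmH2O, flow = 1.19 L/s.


R = dP / flow
R = 2.0 / 1.19
R = 1.681 cmH2O/(L/s)


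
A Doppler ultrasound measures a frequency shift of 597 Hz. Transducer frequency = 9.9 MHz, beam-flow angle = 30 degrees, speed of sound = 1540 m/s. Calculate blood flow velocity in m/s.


v = fd * c / (2 * f0 * cos(theta))
v = 597 * 1540 / (2 * 9.9000e+06 * cos(30))
v = 0.05362 m/s


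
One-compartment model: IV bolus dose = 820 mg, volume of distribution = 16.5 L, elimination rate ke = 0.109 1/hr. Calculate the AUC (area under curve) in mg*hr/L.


C0 = Dose/Vd = 820/16.5 = 49.697 mg/L
AUC = C0/ke = 49.697/0.109
AUC = 455.9 mg*hr/L


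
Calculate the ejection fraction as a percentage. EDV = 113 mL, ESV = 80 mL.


SV = EDV - ESV = 113 - 80 = 33 mL
EF = SV/EDV * 100 = 33/113 * 100
EF = 29.2%


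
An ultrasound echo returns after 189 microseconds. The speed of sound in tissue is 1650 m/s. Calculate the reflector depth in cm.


depth = c * t / 2
t = 189 us = 1.8900e-04 s
depth = 1650 * 1.8900e-04 / 2
depth = 0.155925 m = 15.5925 cm


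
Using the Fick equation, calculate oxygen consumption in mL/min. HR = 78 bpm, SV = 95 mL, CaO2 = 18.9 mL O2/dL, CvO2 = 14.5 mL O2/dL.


CO = HR*SV = 78*95/1000 = 7.41 L/min
a-v O2 diff = 18.9 - 14.5 = 4.4 mL/dL
VO2 = CO * (CaO2-CvO2) * 10 dL/L
VO2 = 7.41 * 4.4 * 10
VO2 = 326 mL/min


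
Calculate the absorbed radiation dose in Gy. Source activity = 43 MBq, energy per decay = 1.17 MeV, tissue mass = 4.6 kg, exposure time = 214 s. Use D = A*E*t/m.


A = 43 MBq = 4.3000e+07 Bq
E = 1.17 MeV = 1.87434e-13 J
D = A*E*t/m = 4.3000e+07*1.87434e-13*214/4.6
D = 3.7495e-04 Gy


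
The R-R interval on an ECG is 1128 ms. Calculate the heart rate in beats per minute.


HR = 60 / RR_interval(s)
RR = 1128 ms = 1.128 s
HR = 60 / 1.128 = 53.19 bpm


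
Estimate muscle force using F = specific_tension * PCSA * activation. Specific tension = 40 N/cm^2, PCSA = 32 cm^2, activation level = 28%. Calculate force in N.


F = sigma * PCSA * activation
F = 40 * 32 * 0.28
F = 358.4 N


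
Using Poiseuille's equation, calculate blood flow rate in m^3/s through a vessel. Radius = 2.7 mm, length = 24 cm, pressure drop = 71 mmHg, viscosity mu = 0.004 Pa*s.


Q = pi*r^4*dP / (8*mu*L)
r = 0.0027 m, L = 0.24 m
dP = 71 mmHg = 9465.862 Pa
Q = 2.0578e-04 m^3/s


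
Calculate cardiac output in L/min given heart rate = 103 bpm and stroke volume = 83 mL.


CO = HR * SV
CO = 103 * 83 / 1000
CO = 8.549 L/min


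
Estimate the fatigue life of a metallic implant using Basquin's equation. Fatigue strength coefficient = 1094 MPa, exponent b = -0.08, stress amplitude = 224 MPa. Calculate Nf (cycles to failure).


sigma_a = sigma_f' * (2Nf)^b
2Nf = (sigma_a/sigma_f')^(1/b)
2Nf = (224/1094)^(1/-0.08)
2Nf = 4.0702051e+08
Nf = 2.0351e+08


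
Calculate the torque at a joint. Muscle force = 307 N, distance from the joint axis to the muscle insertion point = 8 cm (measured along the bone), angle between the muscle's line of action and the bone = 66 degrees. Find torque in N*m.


Torque = F * d * sin(theta)   (moment arm = d*sin(theta))
d = 8 cm = 0.08 m
Torque = 307 * 0.08 * sin(66)
Torque = 22.44 N*m


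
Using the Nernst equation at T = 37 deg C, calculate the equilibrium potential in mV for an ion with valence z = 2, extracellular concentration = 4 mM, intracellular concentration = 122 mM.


E = (RT/(zF)) * ln(C_out/C_in)
T = 37 + 273.15 = 310.15 K
E = (8.314 * 310.15 / (2 * 96485)) * ln(4/122)
E = -45.67 mV


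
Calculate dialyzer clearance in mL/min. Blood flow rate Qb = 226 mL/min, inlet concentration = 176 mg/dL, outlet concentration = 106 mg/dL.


K = Qb * (Cb_in - Cb_out) / Cb_in
K = 226 * (176 - 106) / 176
K = 89.89 mL/min


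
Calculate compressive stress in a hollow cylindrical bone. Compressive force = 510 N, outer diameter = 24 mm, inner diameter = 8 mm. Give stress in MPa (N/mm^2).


A = pi*(r_o^2 - r_i^2)
r_o = 12 mm, r_i = 4 mm
A = 402.124 mm^2
sigma = F/A = 510 / 402.124
sigma = 1.268 MPa


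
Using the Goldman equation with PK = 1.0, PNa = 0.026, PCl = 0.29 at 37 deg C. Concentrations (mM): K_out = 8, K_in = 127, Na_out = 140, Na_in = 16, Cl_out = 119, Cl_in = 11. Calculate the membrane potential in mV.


Vm = (RT/F)*ln((PK*Ko + PNa*Nao + PCl*Cli)/(PK*Ki + PNa*Nai + PCl*Clo))
Numer = 14.83, Denom = 161.926
Vm = -63.89 mV


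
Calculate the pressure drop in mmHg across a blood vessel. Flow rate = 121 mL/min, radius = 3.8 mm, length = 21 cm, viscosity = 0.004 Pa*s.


dP = 8*mu*L*Q / (pi*r^4)
Q = 121 mL/min = 2.01667e-06 m^3/s
dP = 20.6881 Pa = 20.6881 / 133.322 mmHg = 0.1552 mmHg


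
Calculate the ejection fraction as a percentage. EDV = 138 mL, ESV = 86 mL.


SV = EDV - ESV = 138 - 86 = 52 mL
EF = SV/EDV * 100 = 52/138 * 100
EF = 37.68%


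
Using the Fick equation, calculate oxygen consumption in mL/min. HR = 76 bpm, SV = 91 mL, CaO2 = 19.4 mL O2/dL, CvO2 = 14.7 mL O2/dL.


CO = HR*SV = 76*91/1000 = 6.916 L/min
a-v O2 diff = 19.4 - 14.7 = 4.7 mL/dL
VO2 = CO * (CaO2-CvO2) * 10 dL/L
VO2 = 6.916 * 4.7 * 10
VO2 = 325.1 mL/min


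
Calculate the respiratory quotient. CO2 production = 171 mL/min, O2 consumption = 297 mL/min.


RQ = VCO2 / VO2
RQ = 171 / 297
RQ = 0.5758


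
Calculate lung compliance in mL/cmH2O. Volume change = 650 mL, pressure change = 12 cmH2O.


C = dV / dP
C = 650 / 12
C = 54.17 mL/cmH2O


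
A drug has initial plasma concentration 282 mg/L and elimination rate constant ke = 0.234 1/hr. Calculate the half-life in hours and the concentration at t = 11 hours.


t_half = ln(2) / ke = 0.693147 / 0.234 = 2.962 hr
C(t) = C0 * exp(-ke*t) = 282 * exp(-0.234*11)
C(11) = 21.5 mg/L


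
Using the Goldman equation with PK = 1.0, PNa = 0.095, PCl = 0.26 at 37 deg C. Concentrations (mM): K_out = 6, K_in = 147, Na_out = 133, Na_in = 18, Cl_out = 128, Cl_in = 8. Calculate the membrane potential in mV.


Vm = (RT/F)*ln((PK*Ko + PNa*Nao + PCl*Cli)/(PK*Ki + PNa*Nai + PCl*Clo))
Numer = 20.715, Denom = 181.99
Vm = -58.08 mV


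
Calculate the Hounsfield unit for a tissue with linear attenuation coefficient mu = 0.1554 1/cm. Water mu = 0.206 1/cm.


HU = ((mu_tissue - mu_water) / mu_water) * 1000
HU = ((0.1554 - 0.206) / 0.206) * 1000
HU = -245.6


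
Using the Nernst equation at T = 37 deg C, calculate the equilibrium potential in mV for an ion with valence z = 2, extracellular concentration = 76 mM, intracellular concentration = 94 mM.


E = (RT/(zF)) * ln(C_out/C_in)
T = 37 + 273.15 = 310.15 K
E = (8.314 * 310.15 / (2 * 96485)) * ln(76/94)
E = -2.84 mV


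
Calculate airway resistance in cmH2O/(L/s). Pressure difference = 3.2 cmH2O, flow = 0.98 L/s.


R = dP / flow
R = 3.2 / 0.98
R = 3.265 cmH2O/(L/s)


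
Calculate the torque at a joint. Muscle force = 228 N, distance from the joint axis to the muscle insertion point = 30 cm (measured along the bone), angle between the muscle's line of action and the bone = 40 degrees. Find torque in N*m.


Torque = F * d * sin(theta)   (moment arm = d*sin(theta))
d = 30 cm = 0.3 m
Torque = 228 * 0.3 * sin(40)
Torque = 43.97 N*m


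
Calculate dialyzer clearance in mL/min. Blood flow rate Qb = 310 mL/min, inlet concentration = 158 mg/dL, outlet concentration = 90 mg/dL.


K = Qb * (Cb_in - Cb_out) / Cb_in
K = 310 * (158 - 90) / 158
K = 133.4 mL/min


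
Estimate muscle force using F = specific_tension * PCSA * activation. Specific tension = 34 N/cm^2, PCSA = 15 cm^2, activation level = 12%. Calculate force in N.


F = sigma * PCSA * activation
F = 34 * 15 * 0.12
F = 61.2 N


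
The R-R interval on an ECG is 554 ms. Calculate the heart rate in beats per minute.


HR = 60 / RR_interval(s)
RR = 554 ms = 0.554 s
HR = 60 / 0.554 = 108.3 bpm


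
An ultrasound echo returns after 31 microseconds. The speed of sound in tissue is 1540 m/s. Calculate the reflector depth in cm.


depth = c * t / 2
t = 31 us = 3.1000e-05 s
depth = 1540 * 3.1000e-05 / 2
depth = 0.02387 m = 2.387 cm


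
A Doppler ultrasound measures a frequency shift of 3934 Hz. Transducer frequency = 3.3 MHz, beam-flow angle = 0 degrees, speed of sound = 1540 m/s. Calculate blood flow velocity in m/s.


v = fd * c / (2 * f0 * cos(theta))
v = 3934 * 1540 / (2 * 3.3000e+06 * cos(0))
v = 0.9179 m/s


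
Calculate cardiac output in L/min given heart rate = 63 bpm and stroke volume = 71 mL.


CO = HR * SV
CO = 63 * 71 / 1000
CO = 4.473 L/min


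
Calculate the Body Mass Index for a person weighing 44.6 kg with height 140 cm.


BMI = weight / height^2
height = 140 cm = 1.4 m
BMI = 44.6 / 1.4^2
BMI = 22.76 kg/m^2


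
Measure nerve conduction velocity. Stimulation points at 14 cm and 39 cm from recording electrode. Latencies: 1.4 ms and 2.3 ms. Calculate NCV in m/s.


Distance = (39 - 14) / 100 = 0.25 m
dt = (2.3 - 1.4) / 1000 = 9.0000e-04 s
NCV = dist / dt = 277.8 m/s


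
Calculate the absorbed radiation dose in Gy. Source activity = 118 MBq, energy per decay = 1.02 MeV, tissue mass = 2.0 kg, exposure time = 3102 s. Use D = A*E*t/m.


A = 118 MBq = 1.1800e+08 Bq
E = 1.02 MeV = 1.63404e-13 J
D = A*E*t/m = 1.1800e+08*1.63404e-13*3102/2.0
D = 0.02991 Gy


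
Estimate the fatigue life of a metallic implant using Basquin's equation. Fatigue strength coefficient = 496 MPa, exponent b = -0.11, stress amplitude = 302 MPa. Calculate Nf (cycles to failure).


sigma_a = sigma_f' * (2Nf)^b
2Nf = (sigma_a/sigma_f')^(1/b)
2Nf = (302/496)^(1/-0.11)
2Nf = 90.962254
Nf = 45.48


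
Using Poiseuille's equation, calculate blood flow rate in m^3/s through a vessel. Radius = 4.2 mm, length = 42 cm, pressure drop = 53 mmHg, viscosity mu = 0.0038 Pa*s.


Q = pi*r^4*dP / (8*mu*L)
r = 0.0042 m, L = 0.42 m
dP = 53 mmHg = 7066.066 Pa
Q = 5.4101e-04 m^3/s


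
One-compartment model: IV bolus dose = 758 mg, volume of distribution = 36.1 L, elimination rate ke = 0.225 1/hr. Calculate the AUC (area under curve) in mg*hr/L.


C0 = Dose/Vd = 758/36.1 = 20.9972 mg/L
AUC = C0/ke = 20.9972/0.225
AUC = 93.32 mg*hr/L


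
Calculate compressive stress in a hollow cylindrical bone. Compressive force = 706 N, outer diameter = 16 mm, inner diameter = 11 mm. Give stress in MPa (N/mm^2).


A = pi*(r_o^2 - r_i^2)
r_o = 8 mm, r_i = 5.5 mm
A = 106.029 mm^2
sigma = F/A = 706 / 106.029
sigma = 6.659 MPa


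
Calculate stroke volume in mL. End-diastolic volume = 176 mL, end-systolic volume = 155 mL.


SV = EDV - ESV
SV = 176 - 155
SV = 21 mL


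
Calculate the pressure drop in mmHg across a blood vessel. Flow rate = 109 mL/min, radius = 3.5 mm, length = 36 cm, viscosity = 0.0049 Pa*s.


dP = 8*mu*L*Q / (pi*r^4)
Q = 109 mL/min = 1.81667e-06 m^3/s
dP = 54.3804 Pa = 54.3804 / 133.322 mmHg = 0.4079 mmHg


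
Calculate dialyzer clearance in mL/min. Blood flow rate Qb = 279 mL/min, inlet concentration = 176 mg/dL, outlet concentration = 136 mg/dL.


K = Qb * (Cb_in - Cb_out) / Cb_in
K = 279 * (176 - 136) / 176
K = 63.41 mL/min


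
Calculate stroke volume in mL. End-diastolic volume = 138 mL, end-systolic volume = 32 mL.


SV = EDV - ESV
SV = 138 - 32
SV = 106 mL


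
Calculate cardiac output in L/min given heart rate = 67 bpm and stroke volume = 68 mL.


CO = HR * SV
CO = 67 * 68 / 1000
CO = 4.556 L/min


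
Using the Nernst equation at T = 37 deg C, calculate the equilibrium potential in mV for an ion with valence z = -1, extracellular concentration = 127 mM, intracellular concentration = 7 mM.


E = (RT/(zF)) * ln(C_out/C_in)
T = 37 + 273.15 = 310.15 K
E = (8.314 * 310.15 / (-1 * 96485)) * ln(127/7)
E = -77.46 mV


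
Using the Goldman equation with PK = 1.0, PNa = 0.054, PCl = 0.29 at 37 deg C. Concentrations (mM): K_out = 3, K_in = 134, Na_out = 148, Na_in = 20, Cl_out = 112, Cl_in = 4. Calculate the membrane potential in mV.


Vm = (RT/F)*ln((PK*Ko + PNa*Nao + PCl*Cli)/(PK*Ki + PNa*Nai + PCl*Clo))
Numer = 12.152, Denom = 167.56
Vm = -70.12 mV


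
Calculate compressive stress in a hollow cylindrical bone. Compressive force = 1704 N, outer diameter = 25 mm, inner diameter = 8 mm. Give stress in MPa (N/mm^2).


A = pi*(r_o^2 - r_i^2)
r_o = 12.5 mm, r_i = 4 mm
A = 440.608 mm^2
sigma = F/A = 1704 / 440.608
sigma = 3.867 MPa


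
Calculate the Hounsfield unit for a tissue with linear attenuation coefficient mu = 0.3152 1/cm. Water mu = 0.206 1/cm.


HU = ((mu_tissue - mu_water) / mu_water) * 1000
HU = ((0.3152 - 0.206) / 0.206) * 1000
HU = 530.1


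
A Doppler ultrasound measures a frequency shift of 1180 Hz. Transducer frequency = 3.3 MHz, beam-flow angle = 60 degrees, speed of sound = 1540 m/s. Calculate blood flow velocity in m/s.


v = fd * c / (2 * f0 * cos(theta))
v = 1180 * 1540 / (2 * 3.3000e+06 * cos(60))
v = 0.5507 m/s
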